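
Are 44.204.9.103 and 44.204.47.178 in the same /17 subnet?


Mask: 255.255.128.0
44.204.9.103 AND mask = 44.204.0.0
44.204.47.178 AND mask = 44.204.0.0
Yes, same subnet (44.204.0.0)


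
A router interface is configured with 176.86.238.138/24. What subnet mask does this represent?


/24 means 24 network bits, 8 host bits
Binary: 11111111111111111111111100000000
Mask: 255.255.255.0


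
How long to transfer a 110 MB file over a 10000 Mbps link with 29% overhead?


Effective throughput = 10000 * (1 - 29/100) = 7100 Mbps
File size in Mb = 110 * 8 = 880 Mb
Time = 880 / 7100
Time = 0.1239 seconds


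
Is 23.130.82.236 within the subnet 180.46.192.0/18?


Subnet network: 180.46.192.0
Test IP AND mask: 23.130.64.0
No, 23.130.82.236 is not in 180.46.192.0/18


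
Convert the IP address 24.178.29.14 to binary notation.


24 = 00011000
178 = 10110010
29 = 00011101
14 = 00001110
Binary: 00011000.10110010.00011101.00001110


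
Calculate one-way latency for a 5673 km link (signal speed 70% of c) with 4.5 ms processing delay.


Speed = 0.7 * 3e5 km/s = 210000 km/s
Propagation delay = 5673 / 210000 = 0.027 s = 27.0143 ms
Processing delay = 4.5 ms
Total one-way latency = 31.5143 ms


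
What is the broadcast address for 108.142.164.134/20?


Network: 108.142.160.0/20
Host bits = 12
Set all host bits to 1:
Broadcast: 108.142.175.255


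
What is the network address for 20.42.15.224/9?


IP:   00010100.00101010.00001111.11100000
Mask: 11111111.10000000.00000000.00000000
AND operation:
Net:  00010100.00000000.00000000.00000000
Network: 20.0.0.0/9


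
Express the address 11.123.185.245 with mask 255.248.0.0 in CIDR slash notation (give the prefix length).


Binary: 11111111.11111000.00000000.00000000
Count leading 1s
Prefix: /13


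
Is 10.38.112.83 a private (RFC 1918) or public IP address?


RFC 1918 private ranges:
  10.0.0.0/8 (10.0.0.0 - 10.255.255.255)
  172.16.0.0/12 (172.16.0.0 - 172.31.255.255)
  192.168.0.0/16 (192.168.0.0 - 192.168.255.255)
Private (in 10.0.0.0/8)


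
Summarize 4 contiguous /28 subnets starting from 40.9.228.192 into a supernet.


Original prefix: /28
Number of subnets: 4 = 2^2
New prefix = 28 - 2 = 26
Supernet: 40.9.228.192/26


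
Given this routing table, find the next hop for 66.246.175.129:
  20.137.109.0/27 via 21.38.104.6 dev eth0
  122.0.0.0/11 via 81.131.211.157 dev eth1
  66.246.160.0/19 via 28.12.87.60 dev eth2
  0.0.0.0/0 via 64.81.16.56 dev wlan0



Longest prefix match for 66.246.175.129:
  /27 20.137.109.0: no
  /11 122.0.0.0: no
  /19 66.246.160.0: MATCH
  /0 0.0.0.0: MATCH
Selected: next-hop 28.12.87.60 via eth2 (matched /19)


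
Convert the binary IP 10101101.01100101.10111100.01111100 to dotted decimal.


10101101 = 173
01100101 = 101
10111100 = 188
01111100 = 124
IP: 173.101.188.124


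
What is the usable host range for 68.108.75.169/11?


Network: 68.96.0.0
Broadcast: 68.127.255.255
First usable = network + 1
Last usable = broadcast - 1
Range: 68.96.0.1 to 68.127.255.254


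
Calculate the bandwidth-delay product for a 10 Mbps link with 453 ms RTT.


BDP = bandwidth * RTT
= 10 Mbps * 453 ms
= 10 * 1e6 * 453 / 1000 bits
= 4530000 bits
= 566250 bytes
= 552.9785 KB
BDP = 4530000 bits (566250 bytes)


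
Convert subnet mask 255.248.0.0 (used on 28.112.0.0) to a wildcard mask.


Subnet mask: 255.248.0.0
Wildcard = 255.255.255.255 - subnet mask
255 - 255 = 0
255 - 248 = 7
255 - 0 = 255
255 - 0 = 255
Wildcard: 0.7.255.255


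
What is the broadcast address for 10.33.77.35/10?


Network: 10.0.0.0/10
Host bits = 22
Set all host bits to 1:
Broadcast: 10.63.255.255


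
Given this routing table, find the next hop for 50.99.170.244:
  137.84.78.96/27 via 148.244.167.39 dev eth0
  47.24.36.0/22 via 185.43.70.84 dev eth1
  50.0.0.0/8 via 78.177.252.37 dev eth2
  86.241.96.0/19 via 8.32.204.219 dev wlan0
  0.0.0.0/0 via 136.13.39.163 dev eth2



Longest prefix match for 50.99.170.244:
  /27 137.84.78.96: no
  /22 47.24.36.0: no
  /8 50.0.0.0: MATCH
  /19 86.241.96.0: no
  /0 0.0.0.0: MATCH
Selected: next-hop 78.177.252.37 via eth2 (matched /8)


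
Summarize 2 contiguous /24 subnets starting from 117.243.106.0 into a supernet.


Original prefix: /24
Number of subnets: 2 = 2^1
New prefix = 24 - 1 = 23
Supernet: 117.243.106.0/23


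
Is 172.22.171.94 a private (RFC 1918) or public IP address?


RFC 1918 private ranges:
  10.0.0.0/8 (10.0.0.0 - 10.255.255.255)
  172.16.0.0/12 (172.16.0.0 - 172.31.255.255)
  192.168.0.0/16 (192.168.0.0 - 192.168.255.255)
Private (in 172.16.0.0/12)


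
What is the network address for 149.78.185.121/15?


IP:   10010101.01001110.10111001.01111001
Mask: 11111111.11111110.00000000.00000000
AND operation:
Net:  10010101.01001110.00000000.00000000
Network: 149.78.0.0/15


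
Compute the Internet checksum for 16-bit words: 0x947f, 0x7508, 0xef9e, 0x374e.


Sum all words (with carry folding):
+ 0x947f = 0x947f
+ 0x7508 = 0x0988
+ 0xef9e = 0xf926
+ 0x374e = 0x3075
One's complement: ~0x3075
Checksum = 0xcf8a


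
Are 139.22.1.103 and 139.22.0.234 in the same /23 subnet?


Mask: 255.255.254.0
139.22.1.103 AND mask = 139.22.0.0
139.22.0.234 AND mask = 139.22.0.0
Yes, same subnet (139.22.0.0)


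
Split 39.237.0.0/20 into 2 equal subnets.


New prefix = 20 + 1 = 21
Each subnet has 2048 addresses
  39.237.0.0/21
  39.237.8.0/21
Subnets: 39.237.0.0/21, 39.237.8.0/21


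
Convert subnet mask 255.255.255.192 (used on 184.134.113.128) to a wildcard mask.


Subnet mask: 255.255.255.192
Wildcard = 255.255.255.255 - subnet mask
255 - 255 = 0
255 - 255 = 0
255 - 255 = 0
255 - 192 = 63
Wildcard: 0.0.0.63


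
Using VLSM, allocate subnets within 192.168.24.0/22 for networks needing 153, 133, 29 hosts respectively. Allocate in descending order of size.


153 hosts -> /24 (254 usable): 192.168.24.0/24
133 hosts -> /24 (254 usable): 192.168.25.0/24
29 hosts -> /27 (30 usable): 192.168.26.0/27
Allocation: 192.168.24.0/24 (153 hosts, 254 usable); 192.168.25.0/24 (133 hosts, 254 usable); 192.168.26.0/27 (29 hosts, 30 usable)


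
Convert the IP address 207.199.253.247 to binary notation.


207 = 11001111
199 = 11000111
253 = 11111101
247 = 11110111
Binary: 11001111.11000111.11111101.11110111


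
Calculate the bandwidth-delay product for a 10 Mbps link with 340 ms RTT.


BDP = bandwidth * RTT
= 10 Mbps * 340 ms
= 10 * 1e6 * 340 / 1000 bits
= 3400000 bits
= 425000 bytes
= 415.0391 KB
BDP = 3400000 bits (425000 bytes)


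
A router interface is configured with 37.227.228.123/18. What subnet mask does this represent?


/18 means 18 network bits, 14 host bits
Binary: 11111111111111111100000000000000
Mask: 255.255.192.0


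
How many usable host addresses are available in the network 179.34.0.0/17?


Host bits = 32 - 17 = 15
Total addresses = 2^15 = 32768
Usable = total - 2 (network and broadcast)
Usable hosts: 32766


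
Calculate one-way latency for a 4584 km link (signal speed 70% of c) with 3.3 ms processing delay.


Speed = 0.7 * 3e5 km/s = 210000 km/s
Propagation delay = 4584 / 210000 = 0.0218 s = 21.8286 ms
Processing delay = 3.3 ms
Total one-way latency = 25.1286 ms


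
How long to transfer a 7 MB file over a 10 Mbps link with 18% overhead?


Effective throughput = 10 * (1 - 18/100) = 8.2 Mbps
File size in Mb = 7 * 8 = 56 Mb
Time = 56 / 8.2
Time = 6.8293 seconds


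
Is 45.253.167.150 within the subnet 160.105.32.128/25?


Subnet network: 160.105.32.128
Test IP AND mask: 45.253.167.128
No, 45.253.167.150 is not in 160.105.32.128/25


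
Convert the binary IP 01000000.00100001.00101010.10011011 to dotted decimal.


01000000 = 64
00100001 = 33
00101010 = 42
10011011 = 155
IP: 64.33.42.155


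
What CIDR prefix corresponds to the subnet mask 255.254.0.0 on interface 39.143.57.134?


Binary: 11111111.11111110.00000000.00000000
Count leading 1s
Prefix: /15


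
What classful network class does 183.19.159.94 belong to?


First octet: 183
Binary: 10110111
10xxxxxx -> Class B (128-191)
Class B, default mask 255.255.0.0 (/16)


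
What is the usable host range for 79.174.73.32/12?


Network: 79.160.0.0
Broadcast: 79.175.255.255
First usable = network + 1
Last usable = broadcast - 1
Range: 79.160.0.1 to 79.175.255.254


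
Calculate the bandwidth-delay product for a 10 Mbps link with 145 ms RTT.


BDP = bandwidth * RTT
= 10 Mbps * 145 ms
= 10 * 1e6 * 145 / 1000 bits
= 1450000 bits
= 181250 bytes
= 177.002 KB
BDP = 1450000 bits (181250 bytes)


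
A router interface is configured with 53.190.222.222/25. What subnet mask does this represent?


/25 means 25 network bits, 7 host bits
Binary: 11111111111111111111111110000000
Mask: 255.255.255.128


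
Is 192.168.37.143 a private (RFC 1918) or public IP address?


RFC 1918 private ranges:
  10.0.0.0/8 (10.0.0.0 - 10.255.255.255)
  172.16.0.0/12 (172.16.0.0 - 172.31.255.255)
  192.168.0.0/16 (192.168.0.0 - 192.168.255.255)
Private (in 192.168.0.0/16)


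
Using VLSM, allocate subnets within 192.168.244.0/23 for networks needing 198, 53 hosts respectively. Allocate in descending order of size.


198 hosts -> /24 (254 usable): 192.168.244.0/24
53 hosts -> /26 (62 usable): 192.168.245.0/26
Allocation: 192.168.244.0/24 (198 hosts, 254 usable); 192.168.245.0/26 (53 hosts, 62 usable)


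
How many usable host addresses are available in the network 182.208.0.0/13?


Host bits = 32 - 13 = 19
Total addresses = 2^19 = 524288
Usable = total - 2 (network and broadcast)
Usable hosts: 524286


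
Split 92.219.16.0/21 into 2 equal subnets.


New prefix = 21 + 1 = 22
Each subnet has 1024 addresses
  92.219.16.0/22
  92.219.20.0/22
Subnets: 92.219.16.0/22, 92.219.20.0/22


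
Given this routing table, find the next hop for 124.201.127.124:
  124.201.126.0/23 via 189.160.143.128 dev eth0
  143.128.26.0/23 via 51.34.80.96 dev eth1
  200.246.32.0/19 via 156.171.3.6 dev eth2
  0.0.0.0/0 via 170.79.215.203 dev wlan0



Longest prefix match for 124.201.127.124:
  /23 124.201.126.0: MATCH
  /23 143.128.26.0: no
  /19 200.246.32.0: no
  /0 0.0.0.0: MATCH
Selected: next-hop 189.160.143.128 via eth0 (matched /23)


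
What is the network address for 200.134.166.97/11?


IP:   11001000.10000110.10100110.01100001
Mask: 11111111.11100000.00000000.00000000
AND operation:
Net:  11001000.10000000.00000000.00000000
Network: 200.128.0.0/11


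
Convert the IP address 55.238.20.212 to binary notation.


55 = 00110111
238 = 11101110
20 = 00010100
212 = 11010100
Binary: 00110111.11101110.00010100.11010100


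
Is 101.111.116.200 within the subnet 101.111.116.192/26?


Subnet network: 101.111.116.192
Test IP AND mask: 101.111.116.192
Yes, 101.111.116.200 is in 101.111.116.192/26


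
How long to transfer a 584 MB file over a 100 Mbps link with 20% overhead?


Effective throughput = 100 * (1 - 20/100) = 80 Mbps
File size in Mb = 584 * 8 = 4672 Mb
Time = 4672 / 80
Time = 58.4 seconds


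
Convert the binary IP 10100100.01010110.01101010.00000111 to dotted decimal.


10100100 = 164
01010110 = 86
01101010 = 106
00000111 = 7
IP: 164.86.106.7


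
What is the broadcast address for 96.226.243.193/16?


Network: 96.226.0.0/16
Host bits = 16
Set all host bits to 1:
Broadcast: 96.226.255.255


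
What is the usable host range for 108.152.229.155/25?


Network: 108.152.229.128
Broadcast: 108.152.229.255
First usable = network + 1
Last usable = broadcast - 1
Range: 108.152.229.129 to 108.152.229.254


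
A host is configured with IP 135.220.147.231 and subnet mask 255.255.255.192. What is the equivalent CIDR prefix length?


Binary: 11111111.11111111.11111111.11000000
Count leading 1s
Prefix: /26


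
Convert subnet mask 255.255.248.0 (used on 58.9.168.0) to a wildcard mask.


Subnet mask: 255.255.248.0
Wildcard = 255.255.255.255 - subnet mask
255 - 255 = 0
255 - 255 = 0
255 - 248 = 7
255 - 0 = 255
Wildcard: 0.0.7.255


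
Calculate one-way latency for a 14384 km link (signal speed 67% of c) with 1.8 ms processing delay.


Speed = 0.67 * 3e5 km/s = 201000 km/s
Propagation delay = 14384 / 201000 = 0.0716 s = 71.5622 ms
Processing delay = 1.8 ms
Total one-way latency = 73.3622 ms


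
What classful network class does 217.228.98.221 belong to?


First octet: 217
Binary: 11011001
110xxxxx -> Class C (192-223)
Class C, default mask 255.255.255.0 (/24)


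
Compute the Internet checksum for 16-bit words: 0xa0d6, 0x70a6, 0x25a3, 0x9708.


Sum all words (with carry folding):
+ 0xa0d6 = 0xa0d6
+ 0x70a6 = 0x117d
+ 0x25a3 = 0x3720
+ 0x9708 = 0xce28
One's complement: ~0xce28
Checksum = 0x31d7


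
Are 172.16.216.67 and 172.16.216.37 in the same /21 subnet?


Mask: 255.255.248.0
172.16.216.67 AND mask = 172.16.216.0
172.16.216.37 AND mask = 172.16.216.0
Yes, same subnet (172.16.216.0)


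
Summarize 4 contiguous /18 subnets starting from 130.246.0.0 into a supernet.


Original prefix: /18
Number of subnets: 4 = 2^2
New prefix = 18 - 2 = 16
Supernet: 130.246.0.0/16


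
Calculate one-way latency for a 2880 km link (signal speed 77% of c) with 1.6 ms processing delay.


Speed = 0.77 * 3e5 km/s = 231000 km/s
Propagation delay = 2880 / 231000 = 0.0125 s = 12.4675 ms
Processing delay = 1.6 ms
Total one-way latency = 14.0675 ms


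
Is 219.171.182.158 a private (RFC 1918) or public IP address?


RFC 1918 private ranges:
  10.0.0.0/8 (10.0.0.0 - 10.255.255.255)
  172.16.0.0/12 (172.16.0.0 - 172.31.255.255)
  192.168.0.0/16 (192.168.0.0 - 192.168.255.255)
Public (not in any RFC 1918 range)


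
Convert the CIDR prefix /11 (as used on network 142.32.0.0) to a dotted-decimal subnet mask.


/11 means 11 network bits, 21 host bits
Binary: 11111111111000000000000000000000
Mask: 255.224.0.0


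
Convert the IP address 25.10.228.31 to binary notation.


25 = 00011001
10 = 00001010
228 = 11100100
31 = 00011111
Binary: 00011001.00001010.11100100.00011111


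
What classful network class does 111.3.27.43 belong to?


First octet: 111
Binary: 01101111
0xxxxxxx -> Class A (1-126)
Class A, default mask 255.0.0.0 (/8)


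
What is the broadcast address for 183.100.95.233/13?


Network: 183.96.0.0/13
Host bits = 19
Set all host bits to 1:
Broadcast: 183.103.255.255


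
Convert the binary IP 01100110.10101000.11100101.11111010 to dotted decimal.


01100110 = 102
10101000 = 168
11100101 = 229
11111010 = 250
IP: 102.168.229.250


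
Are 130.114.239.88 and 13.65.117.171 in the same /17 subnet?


Mask: 255.255.128.0
130.114.239.88 AND mask = 130.114.128.0
13.65.117.171 AND mask = 13.65.0.0
No, different subnets (130.114.128.0 vs 13.65.0.0)


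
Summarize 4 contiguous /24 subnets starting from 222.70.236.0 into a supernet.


Original prefix: /24
Number of subnets: 4 = 2^2
New prefix = 24 - 2 = 22
Supernet: 222.70.236.0/22


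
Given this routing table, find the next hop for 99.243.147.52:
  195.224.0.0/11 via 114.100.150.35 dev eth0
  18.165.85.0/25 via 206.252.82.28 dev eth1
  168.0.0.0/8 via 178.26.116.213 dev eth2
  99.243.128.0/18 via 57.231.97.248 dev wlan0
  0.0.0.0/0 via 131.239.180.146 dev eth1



Longest prefix match for 99.243.147.52:
  /11 195.224.0.0: no
  /25 18.165.85.0: no
  /8 168.0.0.0: no
  /18 99.243.128.0: MATCH
  /0 0.0.0.0: MATCH
Selected: next-hop 57.231.97.248 via wlan0 (matched /18)


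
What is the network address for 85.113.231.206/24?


IP:   01010101.01110001.11100111.11001110
Mask: 11111111.11111111.11111111.00000000
AND operation:
Net:  01010101.01110001.11100111.00000000
Network: 85.113.231.0/24


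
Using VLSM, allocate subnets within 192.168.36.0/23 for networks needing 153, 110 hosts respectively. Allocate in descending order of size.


153 hosts -> /24 (254 usable): 192.168.36.0/24
110 hosts -> /25 (126 usable): 192.168.37.0/25
Allocation: 192.168.36.0/24 (153 hosts, 254 usable); 192.168.37.0/25 (110 hosts, 126 usable)


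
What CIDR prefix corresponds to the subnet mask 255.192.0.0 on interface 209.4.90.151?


Binary: 11111111.11000000.00000000.00000000
Count leading 1s
Prefix: /10


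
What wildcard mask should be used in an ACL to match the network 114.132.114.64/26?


Subnet mask: 255.255.255.192
Wildcard = 255.255.255.255 - subnet mask
255 - 255 = 0
255 - 255 = 0
255 - 255 = 0
255 - 192 = 63
Wildcard: 0.0.0.63


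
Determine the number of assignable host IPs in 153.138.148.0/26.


Host bits = 32 - 26 = 6
Total addresses = 2^6 = 64
Usable = total - 2 (network and broadcast)
Usable hosts: 62


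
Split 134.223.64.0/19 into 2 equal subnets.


New prefix = 19 + 1 = 20
Each subnet has 4096 addresses
  134.223.64.0/20
  134.223.80.0/20
Subnets: 134.223.64.0/20, 134.223.80.0/20


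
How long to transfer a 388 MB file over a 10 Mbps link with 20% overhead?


Effective throughput = 10 * (1 - 20/100) = 8 Mbps
File size in Mb = 388 * 8 = 3104 Mb
Time = 3104 / 8
Time = 388 seconds


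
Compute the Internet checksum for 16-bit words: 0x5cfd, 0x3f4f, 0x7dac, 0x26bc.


Sum all words (with carry folding):
+ 0x5cfd = 0x5cfd
+ 0x3f4f = 0x9c4c
+ 0x7dac = 0x19f9
+ 0x26bc = 0x40b5
One's complement: ~0x40b5
Checksum = 0xbf4a


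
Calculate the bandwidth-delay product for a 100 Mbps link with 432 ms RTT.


BDP = bandwidth * RTT
= 100 Mbps * 432 ms
= 100 * 1e6 * 432 / 1000 bits
= 43200000 bits
= 5400000 bytes
= 5273.4375 KB
BDP = 43200000 bits (5400000 bytes)


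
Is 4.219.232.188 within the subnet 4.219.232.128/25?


Subnet network: 4.219.232.128
Test IP AND mask: 4.219.232.128
Yes, 4.219.232.188 is in 4.219.232.128/25


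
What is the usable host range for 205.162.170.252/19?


Network: 205.162.160.0
Broadcast: 205.162.191.255
First usable = network + 1
Last usable = broadcast - 1
Range: 205.162.160.1 to 205.162.191.254


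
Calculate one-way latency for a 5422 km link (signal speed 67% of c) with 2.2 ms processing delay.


Speed = 0.67 * 3e5 km/s = 201000 km/s
Propagation delay = 5422 / 201000 = 0.027 s = 26.9751 ms
Processing delay = 2.2 ms
Total one-way latency = 29.1751 ms


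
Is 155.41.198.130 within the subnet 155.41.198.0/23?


Subnet network: 155.41.198.0
Test IP AND mask: 155.41.198.0
Yes, 155.41.198.130 is in 155.41.198.0/23


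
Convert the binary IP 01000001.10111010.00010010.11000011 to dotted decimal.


01000001 = 65
10111010 = 186
00010010 = 18
11000011 = 195
IP: 65.186.18.195


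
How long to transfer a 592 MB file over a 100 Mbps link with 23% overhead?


Effective throughput = 100 * (1 - 23/100) = 77 Mbps
File size in Mb = 592 * 8 = 4736 Mb
Time = 4736 / 77
Time = 61.5065 seconds


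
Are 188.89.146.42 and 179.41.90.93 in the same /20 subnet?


Mask: 255.255.240.0
188.89.146.42 AND mask = 188.89.144.0
179.41.90.93 AND mask = 179.41.80.0
No, different subnets (188.89.144.0 vs 179.41.80.0)


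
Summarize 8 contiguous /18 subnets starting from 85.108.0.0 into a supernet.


Original prefix: /18
Number of subnets: 8 = 2^3
New prefix = 18 - 3 = 15
Supernet: 85.108.0.0/15


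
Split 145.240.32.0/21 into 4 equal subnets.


New prefix = 21 + 2 = 23
Each subnet has 512 addresses
  145.240.32.0/23
  145.240.34.0/23
  145.240.36.0/23
  145.240.38.0/23
Subnets: 145.240.32.0/23, 145.240.34.0/23, 145.240.36.0/23, 145.240.38.0/23


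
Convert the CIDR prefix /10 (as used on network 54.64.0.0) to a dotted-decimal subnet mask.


/10 means 10 network bits, 22 host bits
Binary: 11111111110000000000000000000000
Mask: 255.192.0.0


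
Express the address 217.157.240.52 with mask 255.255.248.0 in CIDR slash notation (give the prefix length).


Binary: 11111111.11111111.11111000.00000000
Count leading 1s
Prefix: /21


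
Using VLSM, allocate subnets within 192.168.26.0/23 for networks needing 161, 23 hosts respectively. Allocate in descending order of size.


161 hosts -> /24 (254 usable): 192.168.26.0/24
23 hosts -> /27 (30 usable): 192.168.27.0/27
Allocation: 192.168.26.0/24 (161 hosts, 254 usable); 192.168.27.0/27 (23 hosts, 30 usable)


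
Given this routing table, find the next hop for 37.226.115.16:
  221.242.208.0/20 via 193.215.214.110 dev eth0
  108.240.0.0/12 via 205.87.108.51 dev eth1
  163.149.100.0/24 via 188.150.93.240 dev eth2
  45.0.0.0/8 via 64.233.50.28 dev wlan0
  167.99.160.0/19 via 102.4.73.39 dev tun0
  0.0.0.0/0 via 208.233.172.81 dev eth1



Longest prefix match for 37.226.115.16:
  /20 221.242.208.0: no
  /12 108.240.0.0: no
  /24 163.149.100.0: no
  /8 45.0.0.0: no
  /19 167.99.160.0: no
  /0 0.0.0.0: MATCH
Selected: next-hop 208.233.172.81 via eth1 (matched /0)


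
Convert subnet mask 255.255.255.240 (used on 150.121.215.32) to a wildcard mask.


Subnet mask: 255.255.255.240
Wildcard = 255.255.255.255 - subnet mask
255 - 255 = 0
255 - 255 = 0
255 - 255 = 0
255 - 240 = 15
Wildcard: 0.0.0.15


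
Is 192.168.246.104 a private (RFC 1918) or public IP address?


RFC 1918 private ranges:
  10.0.0.0/8 (10.0.0.0 - 10.255.255.255)
  172.16.0.0/12 (172.16.0.0 - 172.31.255.255)
  192.168.0.0/16 (192.168.0.0 - 192.168.255.255)
Private (in 192.168.0.0/16)


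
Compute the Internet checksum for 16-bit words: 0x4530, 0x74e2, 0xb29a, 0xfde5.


Sum all words (with carry folding):
+ 0x4530 = 0x4530
+ 0x74e2 = 0xba12
+ 0xb29a = 0x6cad
+ 0xfde5 = 0x6a93
One's complement: ~0x6a93
Checksum = 0x956c


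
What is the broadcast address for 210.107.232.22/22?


Network: 210.107.232.0/22
Host bits = 10
Set all host bits to 1:
Broadcast: 210.107.235.255


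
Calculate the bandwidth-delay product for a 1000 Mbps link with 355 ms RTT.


BDP = bandwidth * RTT
= 1000 Mbps * 355 ms
= 1000 * 1e6 * 355 / 1000 bits
= 355000000 bits
= 44375000 bytes
= 43334.9609 KB
BDP = 355000000 bits (44375000 bytes)


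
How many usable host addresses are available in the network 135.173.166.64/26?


Host bits = 32 - 26 = 6
Total addresses = 2^6 = 64
Usable = total - 2 (network and broadcast)
Usable hosts: 62


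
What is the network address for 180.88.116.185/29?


IP:   10110100.01011000.01110100.10111001
Mask: 11111111.11111111.11111111.11111000
AND operation:
Net:  10110100.01011000.01110100.10111000
Network: 180.88.116.184/29


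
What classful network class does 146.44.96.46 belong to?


First octet: 146
Binary: 10010010
10xxxxxx -> Class B (128-191)
Class B, default mask 255.255.0.0 (/16)


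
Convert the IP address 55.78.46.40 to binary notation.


55 = 00110111
78 = 01001110
46 = 00101110
40 = 00101000
Binary: 00110111.01001110.00101110.00101000


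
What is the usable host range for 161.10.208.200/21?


Network: 161.10.208.0
Broadcast: 161.10.215.255
First usable = network + 1
Last usable = broadcast - 1
Range: 161.10.208.1 to 161.10.215.254


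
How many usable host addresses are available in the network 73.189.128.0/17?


Host bits = 32 - 17 = 15
Total addresses = 2^15 = 32768
Usable = total - 2 (network and broadcast)
Usable hosts: 32766


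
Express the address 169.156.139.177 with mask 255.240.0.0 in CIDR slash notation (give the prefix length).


Binary: 11111111.11110000.00000000.00000000
Count leading 1s
Prefix: /12


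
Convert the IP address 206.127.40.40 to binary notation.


206 = 11001110
127 = 01111111
40 = 00101000
40 = 00101000
Binary: 11001110.01111111.00101000.00101000


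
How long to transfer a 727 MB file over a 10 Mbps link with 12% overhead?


Effective throughput = 10 * (1 - 12/100) = 8.8 Mbps
File size in Mb = 727 * 8 = 5816 Mb
Time = 5816 / 8.8
Time = 660.9091 seconds


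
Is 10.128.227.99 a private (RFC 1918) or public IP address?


RFC 1918 private ranges:
  10.0.0.0/8 (10.0.0.0 - 10.255.255.255)
  172.16.0.0/12 (172.16.0.0 - 172.31.255.255)
  192.168.0.0/16 (192.168.0.0 - 192.168.255.255)
Private (in 10.0.0.0/8)


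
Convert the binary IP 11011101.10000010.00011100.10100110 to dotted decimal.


11011101 = 221
10000010 = 130
00011100 = 28
10100110 = 166
IP: 221.130.28.166


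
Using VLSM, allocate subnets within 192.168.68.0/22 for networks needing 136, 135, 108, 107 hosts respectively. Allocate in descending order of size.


136 hosts -> /24 (254 usable): 192.168.68.0/24
135 hosts -> /24 (254 usable): 192.168.69.0/24
108 hosts -> /25 (126 usable): 192.168.70.0/25
107 hosts -> /25 (126 usable): 192.168.70.128/25
Allocation: 192.168.68.0/24 (136 hosts, 254 usable); 192.168.69.0/24 (135 hosts, 254 usable); 192.168.70.0/25 (108 hosts, 126 usable); 192.168.70.128/25 (107 hosts, 126 usable)


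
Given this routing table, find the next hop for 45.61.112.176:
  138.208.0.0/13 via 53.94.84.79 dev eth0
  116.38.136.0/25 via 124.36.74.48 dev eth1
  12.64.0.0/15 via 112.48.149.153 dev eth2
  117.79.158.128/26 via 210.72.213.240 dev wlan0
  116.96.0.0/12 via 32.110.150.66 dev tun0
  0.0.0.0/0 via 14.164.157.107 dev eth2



Longest prefix match for 45.61.112.176:
  /13 138.208.0.0: no
  /25 116.38.136.0: no
  /15 12.64.0.0: no
  /26 117.79.158.128: no
  /12 116.96.0.0: no
  /0 0.0.0.0: MATCH
Selected: next-hop 14.164.157.107 via eth2 (matched /0)


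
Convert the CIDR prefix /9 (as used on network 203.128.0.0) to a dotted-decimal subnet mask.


/9 means 9 network bits, 23 host bits
Binary: 11111111100000000000000000000000
Mask: 255.128.0.0


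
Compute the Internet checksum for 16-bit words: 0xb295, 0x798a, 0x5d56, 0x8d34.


Sum all words (with carry folding):
+ 0xb295 = 0xb295
+ 0x798a = 0x2c20
+ 0x5d56 = 0x8976
+ 0x8d34 = 0x16ab
One's complement: ~0x16ab
Checksum = 0xe954


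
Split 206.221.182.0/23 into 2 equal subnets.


New prefix = 23 + 1 = 24
Each subnet has 256 addresses
  206.221.182.0/24
  206.221.183.0/24
Subnets: 206.221.182.0/24, 206.221.183.0/24


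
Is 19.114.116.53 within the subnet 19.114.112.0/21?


Subnet network: 19.114.112.0
Test IP AND mask: 19.114.112.0
Yes, 19.114.116.53 is in 19.114.112.0/21


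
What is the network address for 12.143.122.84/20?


IP:   00001100.10001111.01111010.01010100
Mask: 11111111.11111111.11110000.00000000
AND operation:
Net:  00001100.10001111.01110000.00000000
Network: 12.143.112.0/20


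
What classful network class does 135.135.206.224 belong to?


First octet: 135
Binary: 10000111
10xxxxxx -> Class B (128-191)
Class B, default mask 255.255.0.0 (/16)


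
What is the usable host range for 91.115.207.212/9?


Network: 91.0.0.0
Broadcast: 91.127.255.255
First usable = network + 1
Last usable = broadcast - 1
Range: 91.0.0.1 to 91.127.255.254


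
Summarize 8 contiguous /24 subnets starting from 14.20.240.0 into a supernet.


Original prefix: /24
Number of subnets: 8 = 2^3
New prefix = 24 - 3 = 21
Supernet: 14.20.240.0/21


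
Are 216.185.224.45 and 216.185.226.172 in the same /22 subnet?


Mask: 255.255.252.0
216.185.224.45 AND mask = 216.185.224.0
216.185.226.172 AND mask = 216.185.224.0
Yes, same subnet (216.185.224.0)


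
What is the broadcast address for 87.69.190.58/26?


Network: 87.69.190.0/26
Host bits = 6
Set all host bits to 1:
Broadcast: 87.69.190.63


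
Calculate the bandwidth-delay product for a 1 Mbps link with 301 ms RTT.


BDP = bandwidth * RTT
= 1 Mbps * 301 ms
= 1 * 1e6 * 301 / 1000 bits
= 301000 bits
= 37625 bytes
= 36.7432 KB
BDP = 301000 bits (37625 bytes)


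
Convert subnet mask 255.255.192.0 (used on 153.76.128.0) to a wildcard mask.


Subnet mask: 255.255.192.0
Wildcard = 255.255.255.255 - subnet mask
255 - 255 = 0
255 - 255 = 0
255 - 192 = 63
255 - 0 = 255
Wildcard: 0.0.63.255


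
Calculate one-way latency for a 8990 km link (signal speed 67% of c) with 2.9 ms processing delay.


Speed = 0.67 * 3e5 km/s = 201000 km/s
Propagation delay = 8990 / 201000 = 0.0447 s = 44.7264 ms
Processing delay = 2.9 ms
Total one-way latency = 47.6264 ms


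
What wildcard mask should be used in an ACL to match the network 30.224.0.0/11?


Subnet mask: 255.224.0.0
Wildcard = 255.255.255.255 - subnet mask
255 - 255 = 0
255 - 224 = 31
255 - 0 = 255
255 - 0 = 255
Wildcard: 0.31.255.255


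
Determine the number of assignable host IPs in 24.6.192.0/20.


Host bits = 32 - 20 = 12
Total addresses = 2^12 = 4096
Usable = total - 2 (network and broadcast)
Usable hosts: 4094


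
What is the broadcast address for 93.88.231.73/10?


Network: 93.64.0.0/10
Host bits = 22
Set all host bits to 1:
Broadcast: 93.127.255.255


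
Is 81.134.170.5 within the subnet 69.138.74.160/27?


Subnet network: 69.138.74.160
Test IP AND mask: 81.134.170.0
No, 81.134.170.5 is not in 69.138.74.160/27


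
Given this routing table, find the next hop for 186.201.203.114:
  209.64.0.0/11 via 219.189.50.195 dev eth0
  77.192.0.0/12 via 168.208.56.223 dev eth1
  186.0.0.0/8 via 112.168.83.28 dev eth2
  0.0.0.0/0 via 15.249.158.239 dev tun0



Longest prefix match for 186.201.203.114:
  /11 209.64.0.0: no
  /12 77.192.0.0: no
  /8 186.0.0.0: MATCH
  /0 0.0.0.0: MATCH
Selected: next-hop 112.168.83.28 via eth2 (matched /8)


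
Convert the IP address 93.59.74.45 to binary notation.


93 = 01011101
59 = 00111011
74 = 01001010
45 = 00101101
Binary: 01011101.00111011.01001010.00101101


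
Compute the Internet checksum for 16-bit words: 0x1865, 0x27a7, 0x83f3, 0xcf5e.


Sum all words (with carry folding):
+ 0x1865 = 0x1865
+ 0x27a7 = 0x400c
+ 0x83f3 = 0xc3ff
+ 0xcf5e = 0x935e
One's complement: ~0x935e
Checksum = 0x6ca1


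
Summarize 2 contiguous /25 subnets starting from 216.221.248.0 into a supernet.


Original prefix: /25
Number of subnets: 2 = 2^1
New prefix = 25 - 1 = 24
Supernet: 216.221.248.0/24


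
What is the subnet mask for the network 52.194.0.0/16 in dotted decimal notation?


/16 means 16 network bits, 16 host bits
Binary: 11111111111111110000000000000000
Mask: 255.255.0.0


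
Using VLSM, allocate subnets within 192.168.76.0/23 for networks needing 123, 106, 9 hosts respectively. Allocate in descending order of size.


123 hosts -> /25 (126 usable): 192.168.76.0/25
106 hosts -> /25 (126 usable): 192.168.76.128/25
9 hosts -> /28 (14 usable): 192.168.77.0/28
Allocation: 192.168.76.0/25 (123 hosts, 126 usable); 192.168.76.128/25 (106 hosts, 126 usable); 192.168.77.0/28 (9 hosts, 14 usable)


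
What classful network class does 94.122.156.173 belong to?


First octet: 94
Binary: 01011110
0xxxxxxx -> Class A (1-126)
Class A, default mask 255.0.0.0 (/8)


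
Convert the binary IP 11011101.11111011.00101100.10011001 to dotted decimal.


11011101 = 221
11111011 = 251
00101100 = 44
10011001 = 153
IP: 221.251.44.153


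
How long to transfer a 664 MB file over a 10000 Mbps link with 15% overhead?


Effective throughput = 10000 * (1 - 15/100) = 8500 Mbps
File size in Mb = 664 * 8 = 5312 Mb
Time = 5312 / 8500
Time = 0.6249 seconds


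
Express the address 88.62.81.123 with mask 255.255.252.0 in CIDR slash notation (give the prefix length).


Binary: 11111111.11111111.11111100.00000000
Count leading 1s
Prefix: /22


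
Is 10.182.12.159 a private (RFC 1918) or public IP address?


RFC 1918 private ranges:
  10.0.0.0/8 (10.0.0.0 - 10.255.255.255)
  172.16.0.0/12 (172.16.0.0 - 172.31.255.255)
  192.168.0.0/16 (192.168.0.0 - 192.168.255.255)
Private (in 10.0.0.0/8)


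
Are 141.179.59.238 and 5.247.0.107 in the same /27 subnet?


Mask: 255.255.255.224
141.179.59.238 AND mask = 141.179.59.224
5.247.0.107 AND mask = 5.247.0.96
No, different subnets (141.179.59.224 vs 5.247.0.96)


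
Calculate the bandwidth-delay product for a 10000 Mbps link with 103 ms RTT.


BDP = bandwidth * RTT
= 10000 Mbps * 103 ms
= 10000 * 1e6 * 103 / 1000 bits
= 1030000000 bits
= 128750000 bytes
= 125732.4219 KB
BDP = 1030000000 bits (128750000 bytes)


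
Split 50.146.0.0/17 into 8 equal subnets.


New prefix = 17 + 3 = 20
Each subnet has 4096 addresses
  50.146.0.0/20
  50.146.16.0/20
  50.146.32.0/20
  50.146.48.0/20
  50.146.64.0/20
  50.146.80.0/20
  50.146.96.0/20
  50.146.112.0/20
Subnets: 50.146.0.0/20, 50.146.16.0/20, 50.146.32.0/20, 50.146.48.0/20, 50.146.64.0/20, 50.146.80.0/20, 50.146.96.0/20, 50.146.112.0/20


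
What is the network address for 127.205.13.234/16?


IP:   01111111.11001101.00001101.11101010
Mask: 11111111.11111111.00000000.00000000
AND operation:
Net:  01111111.11001101.00000000.00000000
Network: 127.205.0.0/16


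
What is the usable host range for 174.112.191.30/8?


Network: 174.0.0.0
Broadcast: 174.255.255.255
First usable = network + 1
Last usable = broadcast - 1
Range: 174.0.0.1 to 174.255.255.254


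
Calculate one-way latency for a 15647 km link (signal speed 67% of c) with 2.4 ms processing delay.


Speed = 0.67 * 3e5 km/s = 201000 km/s
Propagation delay = 15647 / 201000 = 0.0778 s = 77.8458 ms
Processing delay = 2.4 ms
Total one-way latency = 80.2458 ms


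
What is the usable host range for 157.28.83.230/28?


Network: 157.28.83.224
Broadcast: 157.28.83.239
First usable = network + 1
Last usable = broadcast - 1
Range: 157.28.83.225 to 157.28.83.238


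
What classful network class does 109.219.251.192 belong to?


First octet: 109
Binary: 01101101
0xxxxxxx -> Class A (1-126)
Class A, default mask 255.0.0.0 (/8)


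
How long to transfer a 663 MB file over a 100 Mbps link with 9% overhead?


Effective throughput = 100 * (1 - 9/100) = 91 Mbps
File size in Mb = 663 * 8 = 5304 Mb
Time = 5304 / 91
Time = 58.2857 seconds


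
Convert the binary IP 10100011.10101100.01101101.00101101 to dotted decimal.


10100011 = 163
10101100 = 172
01101101 = 109
00101101 = 45
IP: 163.172.109.45


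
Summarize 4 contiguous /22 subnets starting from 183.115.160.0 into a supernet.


Original prefix: /22
Number of subnets: 4 = 2^2
New prefix = 22 - 2 = 20
Supernet: 183.115.160.0/20


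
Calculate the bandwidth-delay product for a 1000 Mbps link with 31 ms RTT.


BDP = bandwidth * RTT
= 1000 Mbps * 31 ms
= 1000 * 1e6 * 31 / 1000 bits
= 31000000 bits
= 3875000 bytes
= 3784.1797 KB
BDP = 31000000 bits (3875000 bytes)


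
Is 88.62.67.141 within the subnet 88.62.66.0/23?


Subnet network: 88.62.66.0
Test IP AND mask: 88.62.66.0
Yes, 88.62.67.141 is in 88.62.66.0/23


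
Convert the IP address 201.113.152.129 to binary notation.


201 = 11001001
113 = 01110001
152 = 10011000
129 = 10000001
Binary: 11001001.01110001.10011000.10000001


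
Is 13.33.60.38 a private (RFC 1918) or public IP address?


RFC 1918 private ranges:
  10.0.0.0/8 (10.0.0.0 - 10.255.255.255)
  172.16.0.0/12 (172.16.0.0 - 172.31.255.255)
  192.168.0.0/16 (192.168.0.0 - 192.168.255.255)
Public (not in any RFC 1918 range)


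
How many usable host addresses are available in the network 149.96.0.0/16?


Host bits = 32 - 16 = 16
Total addresses = 2^16 = 65536
Usable = total - 2 (network and broadcast)
Usable hosts: 65534


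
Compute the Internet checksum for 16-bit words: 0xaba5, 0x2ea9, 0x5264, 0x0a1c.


Sum all words (with carry folding):
+ 0xaba5 = 0xaba5
+ 0x2ea9 = 0xda4e
+ 0x5264 = 0x2cb3
+ 0x0a1c = 0x36cf
One's complement: ~0x36cf
Checksum = 0xc930


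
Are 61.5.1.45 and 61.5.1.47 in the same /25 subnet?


Mask: 255.255.255.128
61.5.1.45 AND mask = 61.5.1.0
61.5.1.47 AND mask = 61.5.1.0
Yes, same subnet (61.5.1.0)


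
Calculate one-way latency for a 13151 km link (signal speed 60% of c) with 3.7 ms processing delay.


Speed = 0.6 * 3e5 km/s = 180000 km/s
Propagation delay = 13151 / 180000 = 0.0731 s = 73.0611 ms
Processing delay = 3.7 ms
Total one-way latency = 76.7611 ms


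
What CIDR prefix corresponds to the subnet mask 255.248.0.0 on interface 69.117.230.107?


Binary: 11111111.11111000.00000000.00000000
Count leading 1s
Prefix: /13


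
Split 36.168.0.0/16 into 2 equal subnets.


New prefix = 16 + 1 = 17
Each subnet has 32768 addresses
  36.168.0.0/17
  36.168.128.0/17
Subnets: 36.168.0.0/17, 36.168.128.0/17


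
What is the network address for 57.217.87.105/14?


IP:   00111001.11011001.01010111.01101001
Mask: 11111111.11111100.00000000.00000000
AND operation:
Net:  00111001.11011000.00000000.00000000
Network: 57.216.0.0/14


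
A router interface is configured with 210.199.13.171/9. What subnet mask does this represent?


/9 means 9 network bits, 23 host bits
Binary: 11111111100000000000000000000000
Mask: 255.128.0.0


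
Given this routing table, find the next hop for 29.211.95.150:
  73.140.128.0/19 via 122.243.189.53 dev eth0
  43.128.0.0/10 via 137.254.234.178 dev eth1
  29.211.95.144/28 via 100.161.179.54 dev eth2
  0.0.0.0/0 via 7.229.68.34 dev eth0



Longest prefix match for 29.211.95.150:
  /19 73.140.128.0: no
  /10 43.128.0.0: no
  /28 29.211.95.144: MATCH
  /0 0.0.0.0: MATCH
Selected: next-hop 100.161.179.54 via eth2 (matched /28)


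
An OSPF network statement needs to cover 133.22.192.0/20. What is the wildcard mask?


Subnet mask: 255.255.240.0
Wildcard = 255.255.255.255 - subnet mask
255 - 255 = 0
255 - 255 = 0
255 - 240 = 15
255 - 0 = 255
Wildcard: 0.0.15.255


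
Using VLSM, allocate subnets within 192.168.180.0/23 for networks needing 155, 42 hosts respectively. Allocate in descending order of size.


155 hosts -> /24 (254 usable): 192.168.180.0/24
42 hosts -> /26 (62 usable): 192.168.181.0/26
Allocation: 192.168.180.0/24 (155 hosts, 254 usable); 192.168.181.0/26 (42 hosts, 62 usable)


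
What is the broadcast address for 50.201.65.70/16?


Network: 50.201.0.0/16
Host bits = 16
Set all host bits to 1:
Broadcast: 50.201.255.255


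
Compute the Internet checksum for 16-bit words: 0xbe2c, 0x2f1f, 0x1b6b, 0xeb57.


Sum all words (with carry folding):
+ 0xbe2c = 0xbe2c
+ 0x2f1f = 0xed4b
+ 0x1b6b = 0x08b7
+ 0xeb57 = 0xf40e
One's complement: ~0xf40e
Checksum = 0x0bf1


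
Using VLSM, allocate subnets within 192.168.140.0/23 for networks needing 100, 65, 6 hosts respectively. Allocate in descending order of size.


100 hosts -> /25 (126 usable): 192.168.140.0/25
65 hosts -> /25 (126 usable): 192.168.140.128/25
6 hosts -> /29 (6 usable): 192.168.141.0/29
Allocation: 192.168.140.0/25 (100 hosts, 126 usable); 192.168.140.128/25 (65 hosts, 126 usable); 192.168.141.0/29 (6 hosts, 6 usable)


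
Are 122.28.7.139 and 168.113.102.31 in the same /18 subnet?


Mask: 255.255.192.0
122.28.7.139 AND mask = 122.28.0.0
168.113.102.31 AND mask = 168.113.64.0
No, different subnets (122.28.0.0 vs 168.113.64.0)


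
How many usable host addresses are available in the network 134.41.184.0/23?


Host bits = 32 - 23 = 9
Total addresses = 2^9 = 512
Usable = total - 2 (network and broadcast)
Usable hosts: 510


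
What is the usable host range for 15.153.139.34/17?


Network: 15.153.128.0
Broadcast: 15.153.255.255
First usable = network + 1
Last usable = broadcast - 1
Range: 15.153.128.1 to 15.153.255.254


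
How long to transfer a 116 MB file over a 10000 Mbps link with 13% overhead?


Effective throughput = 10000 * (1 - 13/100) = 8700 Mbps
File size in Mb = 116 * 8 = 928 Mb
Time = 928 / 8700
Time = 0.1067 seconds


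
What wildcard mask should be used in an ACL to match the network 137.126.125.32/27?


Subnet mask: 255.255.255.224
Wildcard = 255.255.255.255 - subnet mask
255 - 255 = 0
255 - 255 = 0
255 - 255 = 0
255 - 224 = 31
Wildcard: 0.0.0.31


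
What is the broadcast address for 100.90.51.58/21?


Network: 100.90.48.0/21
Host bits = 11
Set all host bits to 1:
Broadcast: 100.90.55.255


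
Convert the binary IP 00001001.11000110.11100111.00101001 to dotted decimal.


00001001 = 9
11000110 = 198
11100111 = 231
00101001 = 41
IP: 9.198.231.41


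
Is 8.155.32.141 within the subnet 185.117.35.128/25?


Subnet network: 185.117.35.128
Test IP AND mask: 8.155.32.128
No, 8.155.32.141 is not in 185.117.35.128/25


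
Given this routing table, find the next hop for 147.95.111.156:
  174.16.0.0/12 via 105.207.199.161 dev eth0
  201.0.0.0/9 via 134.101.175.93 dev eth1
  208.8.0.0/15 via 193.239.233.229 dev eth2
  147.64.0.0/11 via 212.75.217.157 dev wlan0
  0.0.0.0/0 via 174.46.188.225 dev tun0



Longest prefix match for 147.95.111.156:
  /12 174.16.0.0: no
  /9 201.0.0.0: no
  /15 208.8.0.0: no
  /11 147.64.0.0: MATCH
  /0 0.0.0.0: MATCH
Selected: next-hop 212.75.217.157 via wlan0 (matched /11)
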